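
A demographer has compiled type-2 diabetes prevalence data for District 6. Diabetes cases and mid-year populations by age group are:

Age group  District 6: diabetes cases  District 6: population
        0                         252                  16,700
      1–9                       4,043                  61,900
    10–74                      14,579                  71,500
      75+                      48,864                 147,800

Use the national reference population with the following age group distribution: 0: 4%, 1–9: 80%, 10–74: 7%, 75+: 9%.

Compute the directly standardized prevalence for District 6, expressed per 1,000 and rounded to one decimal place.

Age-specific rates per 1,000 for District 6: 15.090, 65.315, 203.902, 330.609.
Standard weights: 0.04, 0.80, 0.07, 0.09.
Standardized rate: 0.0400×15.090 + 0.8000×65.315 + 0.0700×203.902 + 0.0900×330.609 = 96.8836 per 1,000.

96.9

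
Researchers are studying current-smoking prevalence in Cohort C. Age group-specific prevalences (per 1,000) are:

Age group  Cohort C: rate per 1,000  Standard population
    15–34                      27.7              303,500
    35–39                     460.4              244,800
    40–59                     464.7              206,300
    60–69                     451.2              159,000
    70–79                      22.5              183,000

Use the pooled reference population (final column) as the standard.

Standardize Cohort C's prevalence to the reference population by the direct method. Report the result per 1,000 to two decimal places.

267.04

Standard total = 1,096,600; weights = 0.2768, 0.2232, 0.1881, 0.1450, 0.1669.
Standardized rate: 0.2768×27.7 + 0.2232×460.4 + 0.1881×464.7 + 0.1450×451.2 + 0.1669×22.5 = 267.0425 per 1,000.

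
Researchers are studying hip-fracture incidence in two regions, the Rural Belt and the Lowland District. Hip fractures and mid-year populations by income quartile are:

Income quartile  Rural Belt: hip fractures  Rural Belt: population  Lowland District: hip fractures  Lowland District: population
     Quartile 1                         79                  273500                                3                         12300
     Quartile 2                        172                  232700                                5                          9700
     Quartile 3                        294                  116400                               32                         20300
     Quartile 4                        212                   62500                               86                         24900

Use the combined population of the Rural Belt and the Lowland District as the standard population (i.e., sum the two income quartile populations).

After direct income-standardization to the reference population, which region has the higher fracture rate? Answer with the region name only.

Income-specific rates per 100000 for the Rural Belt: 28.88, 73.91, 252.58, 339.20.
For the Lowland District: 24.39, 51.55, 157.64, 345.38.
Combined standard total = 752300; weights = 0.3799, 0.3222, 0.1817, 0.1162.
The Rural Belt: 0.3799×28.88 + 0.3222×73.91 + 0.1817×252.58 + 0.1162×339.20 = 120.0926 per 100000.
The Lowland District: 0.3799×24.39 + 0.3222×51.55 + 0.1817×157.64 + 0.1162×345.38 = 94.6440 per 100000.
The crude rates (110.49 vs 187.50) would put the Lowland District higher, but that reflects its income composition; once standardized to a common income structure, the Rural Belt has the higher underlying rate.

Rural Belt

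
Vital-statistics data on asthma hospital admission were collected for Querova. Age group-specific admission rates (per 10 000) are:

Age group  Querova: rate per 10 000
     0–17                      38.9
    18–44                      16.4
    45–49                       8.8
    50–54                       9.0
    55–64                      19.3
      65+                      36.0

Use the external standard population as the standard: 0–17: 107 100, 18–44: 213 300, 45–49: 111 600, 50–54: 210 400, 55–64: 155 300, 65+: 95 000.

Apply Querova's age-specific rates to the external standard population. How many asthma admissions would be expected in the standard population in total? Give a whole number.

1696

Expected asthma admissions = Σ (standard pop × age-specific rate ÷ 10 000)
= 107 100×38.9/10 000 + 213 300×16.4/10 000 + 111 600×8.8/10 000 + 210 400×9.0/10 000 + 155 300×19.3/10 000 + 95 000×36.0/10 000
= 416.62 + 349.81 + 98.21 + 189.36 + 299.73 + 342.00 = 1695.73.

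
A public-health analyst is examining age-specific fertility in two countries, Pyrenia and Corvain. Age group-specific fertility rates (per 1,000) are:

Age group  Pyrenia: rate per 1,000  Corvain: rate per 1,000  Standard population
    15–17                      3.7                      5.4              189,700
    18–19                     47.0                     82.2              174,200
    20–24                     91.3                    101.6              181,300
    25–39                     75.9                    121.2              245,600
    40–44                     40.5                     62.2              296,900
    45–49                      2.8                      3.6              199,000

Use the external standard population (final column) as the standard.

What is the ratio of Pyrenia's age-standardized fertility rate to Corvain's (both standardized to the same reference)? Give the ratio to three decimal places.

Standard total = 1,286,700; weights = 0.1474, 0.1354, 0.1409, 0.1909, 0.2307, 0.1547.
Pyrenia: 0.1474×3.7 + 0.1354×47.0 + 0.1409×91.3 + 0.1909×75.9 + 0.2307×40.5 + 0.1547×2.8 = 44.0388 per 1,000.
Corvain: 0.1474×5.4 + 0.1354×82.2 + 0.1409×101.6 + 0.1909×121.2 + 0.2307×62.2 + 0.1547×3.6 = 64.2838 per 1,000.
Ratio = 44.0388 ÷ 64.2838 = 0.68507.

0.685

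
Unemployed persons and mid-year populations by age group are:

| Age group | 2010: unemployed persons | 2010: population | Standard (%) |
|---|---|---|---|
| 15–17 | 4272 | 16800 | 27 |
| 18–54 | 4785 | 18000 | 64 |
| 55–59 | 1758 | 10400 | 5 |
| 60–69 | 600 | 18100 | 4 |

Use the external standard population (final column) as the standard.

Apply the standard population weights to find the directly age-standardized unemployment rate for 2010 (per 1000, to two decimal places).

248.57

Age-specific rates per 1000 for 2010: 254.286, 265.833, 169.038, 33.149.
Standard weights: 0.27, 0.64, 0.05, 0.04.
Standardized rate: 0.2700×254.286 + 0.6400×265.833 + 0.0500×169.038 + 0.0400×33.149 = 248.5684 per 1000.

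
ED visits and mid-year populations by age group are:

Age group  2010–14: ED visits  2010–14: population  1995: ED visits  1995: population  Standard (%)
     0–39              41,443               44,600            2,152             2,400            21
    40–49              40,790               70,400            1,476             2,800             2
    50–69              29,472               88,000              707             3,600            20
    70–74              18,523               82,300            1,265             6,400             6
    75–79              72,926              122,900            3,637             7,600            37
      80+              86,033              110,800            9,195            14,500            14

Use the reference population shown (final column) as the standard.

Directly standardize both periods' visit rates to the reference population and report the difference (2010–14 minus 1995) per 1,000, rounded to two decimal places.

99.64

Age-specific rates per 1,000 for 2010–14: 929.215, 579.403, 334.909, 225.067, 593.377, 776.471.
For 1995: 896.667, 527.143, 196.389, 197.656, 478.553, 634.138.
Standard weights: 0.21, 0.02, 0.20, 0.06, 0.37, 0.14.
2010–14: 0.2100×929.215 + 0.0200×579.403 + 0.2000×334.909 + 0.0600×225.067 + 0.3700×593.377 + 0.1400×776.471 = 615.4644 per 1,000.
1995: 0.2100×896.667 + 0.0200×527.143 + 0.2000×196.389 + 0.0600×197.656 + 0.3700×478.553 + 0.1400×634.138 = 515.8238 per 1,000.
Difference = 615.4644 − 515.8238 = 99.6407.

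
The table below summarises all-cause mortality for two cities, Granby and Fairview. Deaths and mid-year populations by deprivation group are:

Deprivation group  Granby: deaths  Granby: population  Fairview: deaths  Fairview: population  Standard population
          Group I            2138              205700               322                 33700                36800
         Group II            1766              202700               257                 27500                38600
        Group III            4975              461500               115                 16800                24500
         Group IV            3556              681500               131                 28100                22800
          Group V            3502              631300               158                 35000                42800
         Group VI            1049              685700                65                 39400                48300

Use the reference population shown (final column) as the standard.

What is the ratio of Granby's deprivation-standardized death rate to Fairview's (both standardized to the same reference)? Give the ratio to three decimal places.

Deprivation-specific rates per 1000 for Granby: 10.394, 8.712, 10.780, 5.218, 5.547, 1.530.
For Fairview: 9.555, 9.345, 6.845, 4.662, 4.514, 1.650.
Standard total = 213800; weights = 0.1721, 0.1805, 0.1146, 0.1066, 0.2002, 0.2259.
Granby: 0.1721×10.394 + 0.1805×8.712 + 0.1146×10.780 + 0.1066×5.218 + 0.2002×5.547 + 0.2259×1.530 = 6.6098 per 1000.
Fairview: 0.1721×9.555 + 0.1805×9.345 + 0.1146×6.845 + 0.1066×4.662 + 0.2002×4.514 + 0.2259×1.650 = 5.8898 per 1000.
Ratio = 6.6098 ÷ 5.8898 = 1.12224.

1.122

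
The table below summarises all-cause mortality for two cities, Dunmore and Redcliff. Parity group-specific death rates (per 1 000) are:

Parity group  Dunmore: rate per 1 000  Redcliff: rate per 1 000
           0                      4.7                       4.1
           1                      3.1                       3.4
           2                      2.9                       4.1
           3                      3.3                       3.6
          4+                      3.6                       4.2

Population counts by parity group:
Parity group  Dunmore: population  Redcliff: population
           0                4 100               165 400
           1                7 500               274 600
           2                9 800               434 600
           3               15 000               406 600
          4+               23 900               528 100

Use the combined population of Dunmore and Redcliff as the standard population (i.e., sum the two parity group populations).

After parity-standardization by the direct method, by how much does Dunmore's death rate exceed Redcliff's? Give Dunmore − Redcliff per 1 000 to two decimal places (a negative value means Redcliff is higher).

Combined standard total = 1 869 600; weights = 0.0907, 0.1509, 0.2377, 0.2255, 0.2953.
Dunmore: 0.0907×4.7 + 0.1509×3.1 + 0.2377×2.9 + 0.2255×3.3 + 0.2953×3.6 = 3.3902 per 1 000.
Redcliff: 0.0907×4.1 + 0.1509×3.4 + 0.2377×4.1 + 0.2255×3.6 + 0.2953×4.2 = 3.9112 per 1 000.
Difference = 3.3902 − 3.9112 = -0.5209.

-0.52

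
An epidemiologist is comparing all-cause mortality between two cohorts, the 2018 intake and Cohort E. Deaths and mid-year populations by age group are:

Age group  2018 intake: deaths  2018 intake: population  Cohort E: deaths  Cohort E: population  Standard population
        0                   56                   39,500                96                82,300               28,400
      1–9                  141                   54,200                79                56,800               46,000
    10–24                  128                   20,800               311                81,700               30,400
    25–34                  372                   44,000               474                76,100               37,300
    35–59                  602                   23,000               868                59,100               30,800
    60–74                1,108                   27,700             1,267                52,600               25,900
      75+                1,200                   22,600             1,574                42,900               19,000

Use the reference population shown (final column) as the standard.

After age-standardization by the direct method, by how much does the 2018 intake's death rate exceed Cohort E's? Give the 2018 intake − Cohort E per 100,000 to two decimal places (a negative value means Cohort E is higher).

594.53

Age-specific rates per 100,000 for the 2018 intake: 141.77, 260.15, 615.38, 845.45, 2617.39, 4000.00, 5309.73.
For Cohort E: 116.65, 139.08, 380.66, 622.86, 1468.70, 2408.75, 3669.00.
Standard total = 217,800; weights = 0.1304, 0.2112, 0.1396, 0.1713, 0.1414, 0.1189, 0.0872.
The 2018 intake: 0.1304×141.77 + 0.2112×260.15 + 0.1396×615.38 + 0.1713×845.45 + 0.1414×2617.39 + 0.1189×4000.00 + 0.0872×5309.73 = 1613.1170 per 100,000.
Cohort E: 0.1304×116.65 + 0.2112×139.08 + 0.1396×380.66 + 0.1713×622.86 + 0.1414×1468.70 + 0.1189×2408.75 + 0.0872×3669.00 = 1018.5901 per 100,000.
Difference = 1613.1170 − 1018.5901 = 594.5269.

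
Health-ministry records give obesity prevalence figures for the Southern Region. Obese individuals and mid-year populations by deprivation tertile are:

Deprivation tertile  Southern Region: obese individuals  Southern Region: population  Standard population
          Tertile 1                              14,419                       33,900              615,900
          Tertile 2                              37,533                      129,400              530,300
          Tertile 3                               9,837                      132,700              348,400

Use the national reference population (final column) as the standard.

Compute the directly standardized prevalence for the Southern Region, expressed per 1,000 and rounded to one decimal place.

Deprivation-specific rates per 1,000 for the Southern Region: 425.339, 290.054, 74.130.
Standard total = 1,494,600; weights = 0.4121, 0.3548, 0.2331.
Standardized rate: 0.4121×425.339 + 0.3548×290.054 + 0.2331×74.130 = 295.4696 per 1,000.

295.5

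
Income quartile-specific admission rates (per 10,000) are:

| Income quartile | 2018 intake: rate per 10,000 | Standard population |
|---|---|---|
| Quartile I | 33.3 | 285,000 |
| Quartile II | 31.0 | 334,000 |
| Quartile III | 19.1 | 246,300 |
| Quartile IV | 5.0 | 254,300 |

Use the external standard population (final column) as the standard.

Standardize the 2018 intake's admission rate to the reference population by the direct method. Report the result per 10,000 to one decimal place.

Standard total = 1,119,600; weights = 0.2546, 0.2983, 0.2200, 0.2271.
Standardized rate: 0.2546×33.3 + 0.2983×31.0 + 0.2200×19.1 + 0.2271×5.0 = 23.0621 per 10,000.

23.1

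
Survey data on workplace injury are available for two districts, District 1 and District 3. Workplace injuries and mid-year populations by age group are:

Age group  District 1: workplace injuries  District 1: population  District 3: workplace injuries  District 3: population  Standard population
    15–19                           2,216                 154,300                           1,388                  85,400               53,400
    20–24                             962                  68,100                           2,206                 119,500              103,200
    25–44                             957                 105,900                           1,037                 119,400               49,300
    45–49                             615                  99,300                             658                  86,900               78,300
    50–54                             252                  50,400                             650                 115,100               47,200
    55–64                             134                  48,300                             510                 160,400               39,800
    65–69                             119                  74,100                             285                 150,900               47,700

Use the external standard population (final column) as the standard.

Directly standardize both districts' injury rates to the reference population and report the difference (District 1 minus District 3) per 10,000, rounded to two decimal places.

Age-specific rates per 10,000 for District 1: 143.62, 141.26, 90.37, 61.93, 50.00, 27.74, 16.06.
For District 3: 162.53, 184.60, 86.85, 75.72, 56.47, 31.80, 18.89.
Standard total = 418,900; weights = 0.1275, 0.2464, 0.1177, 0.1869, 0.1127, 0.0950, 0.1139.
District 1: 0.1275×143.62 + 0.2464×141.26 + 0.1177×90.37 + 0.1869×61.93 + 0.1127×50.00 + 0.0950×27.74 + 0.1139×16.06 = 85.4194 per 10,000.
District 3: 0.1275×162.53 + 0.2464×184.60 + 0.1177×86.85 + 0.1869×75.72 + 0.1127×56.47 + 0.0950×31.80 + 0.1139×18.89 = 102.1066 per 10,000.
Difference = 85.4194 − 102.1066 = -16.6872.

-16.69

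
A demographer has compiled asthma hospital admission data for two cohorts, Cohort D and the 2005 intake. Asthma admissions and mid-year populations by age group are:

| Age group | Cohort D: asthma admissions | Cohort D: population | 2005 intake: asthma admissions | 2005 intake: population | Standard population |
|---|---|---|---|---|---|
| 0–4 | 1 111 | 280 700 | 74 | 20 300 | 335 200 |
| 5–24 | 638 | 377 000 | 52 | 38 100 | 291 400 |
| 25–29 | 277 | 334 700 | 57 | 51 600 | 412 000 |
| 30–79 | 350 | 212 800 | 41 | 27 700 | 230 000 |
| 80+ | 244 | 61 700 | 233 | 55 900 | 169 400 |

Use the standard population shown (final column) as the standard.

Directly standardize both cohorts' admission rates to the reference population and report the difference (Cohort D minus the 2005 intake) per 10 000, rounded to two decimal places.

0.61

Age-specific rates per 10 000 for Cohort D: 39.58, 16.92, 8.28, 16.45, 39.55.
For the 2005 intake: 36.45, 13.65, 11.05, 14.80, 41.68.
Standard total = 1 438 000; weights = 0.2331, 0.2026, 0.2865, 0.1599, 0.1178.
Cohort D: 0.2331×39.58 + 0.2026×16.92 + 0.2865×8.28 + 0.1599×16.45 + 0.1178×39.55 = 22.3159 per 10 000.
The 2005 intake: 0.2331×36.45 + 0.2026×13.65 + 0.2865×11.05 + 0.1599×14.80 + 0.1178×41.68 = 21.7055 per 10 000.
Difference = 22.3159 − 21.7055 = 0.6103.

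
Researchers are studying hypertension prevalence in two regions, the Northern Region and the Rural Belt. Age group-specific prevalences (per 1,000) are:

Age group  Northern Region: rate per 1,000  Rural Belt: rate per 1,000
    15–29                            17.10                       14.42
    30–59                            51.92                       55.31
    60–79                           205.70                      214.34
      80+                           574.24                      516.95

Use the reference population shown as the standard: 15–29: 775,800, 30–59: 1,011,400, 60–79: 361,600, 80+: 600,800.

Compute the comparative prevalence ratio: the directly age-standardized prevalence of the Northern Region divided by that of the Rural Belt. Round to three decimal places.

Standard total = 2,749,600; weights = 0.2822, 0.3678, 0.1315, 0.2185.
The Northern Region: 0.2822×17.10 + 0.3678×51.92 + 0.1315×205.70 + 0.2185×574.24 = 176.4484 per 1,000.
The Rural Belt: 0.2822×14.42 + 0.3678×55.31 + 0.1315×214.34 + 0.2185×516.95 = 165.5573 per 1,000.
Ratio = 176.4484 ÷ 165.5573 = 1.06578.

1.066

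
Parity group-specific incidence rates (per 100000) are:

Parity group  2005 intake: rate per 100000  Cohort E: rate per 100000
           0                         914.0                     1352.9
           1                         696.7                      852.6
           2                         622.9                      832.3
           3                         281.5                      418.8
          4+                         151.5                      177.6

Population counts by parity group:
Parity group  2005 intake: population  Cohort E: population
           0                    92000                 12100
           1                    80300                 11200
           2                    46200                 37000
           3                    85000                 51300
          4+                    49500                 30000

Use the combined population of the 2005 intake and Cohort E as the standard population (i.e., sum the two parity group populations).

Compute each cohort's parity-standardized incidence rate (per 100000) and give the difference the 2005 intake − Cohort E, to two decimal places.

-198.47

Combined standard total = 494600; weights = 0.2105, 0.1850, 0.1682, 0.2756, 0.1607.
The 2005 intake: 0.2105×914.0 + 0.1850×696.7 + 0.1682×622.9 + 0.2756×281.5 + 0.1607×151.5 = 527.9689 per 100000.
Cohort E: 0.2105×1352.9 + 0.1850×852.6 + 0.1682×832.3 + 0.2756×418.8 + 0.1607×177.6 = 726.4432 per 100000.
Difference = 527.9689 − 726.4432 = -198.4742.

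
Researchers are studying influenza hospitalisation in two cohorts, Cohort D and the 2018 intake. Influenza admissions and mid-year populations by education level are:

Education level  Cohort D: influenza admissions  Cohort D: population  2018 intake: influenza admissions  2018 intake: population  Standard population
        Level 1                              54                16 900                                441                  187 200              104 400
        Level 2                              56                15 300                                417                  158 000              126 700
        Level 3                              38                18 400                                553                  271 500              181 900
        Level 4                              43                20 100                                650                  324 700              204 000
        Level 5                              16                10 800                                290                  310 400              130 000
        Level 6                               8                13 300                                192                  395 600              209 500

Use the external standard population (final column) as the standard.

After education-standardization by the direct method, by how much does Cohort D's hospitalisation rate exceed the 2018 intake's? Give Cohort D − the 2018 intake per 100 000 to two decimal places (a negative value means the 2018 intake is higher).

36.14

Education-specific rates per 100 000 for Cohort D: 319.53, 366.01, 206.52, 213.93, 148.15, 60.15.
For the 2018 intake: 235.58, 263.92, 203.68, 200.18, 93.43, 48.53.
Standard total = 956 500; weights = 0.1091, 0.1325, 0.1902, 0.2133, 0.1359, 0.2190.
Cohort D: 0.1091×319.53 + 0.1325×366.01 + 0.1902×206.52 + 0.2133×213.93 + 0.1359×148.15 + 0.2190×60.15 = 201.5696 per 100 000.
The 2018 intake: 0.1091×235.58 + 0.1325×263.92 + 0.1902×203.68 + 0.2133×200.18 + 0.1359×93.43 + 0.2190×48.53 = 165.4308 per 100 000.
Difference = 201.5696 − 165.4308 = 36.1388.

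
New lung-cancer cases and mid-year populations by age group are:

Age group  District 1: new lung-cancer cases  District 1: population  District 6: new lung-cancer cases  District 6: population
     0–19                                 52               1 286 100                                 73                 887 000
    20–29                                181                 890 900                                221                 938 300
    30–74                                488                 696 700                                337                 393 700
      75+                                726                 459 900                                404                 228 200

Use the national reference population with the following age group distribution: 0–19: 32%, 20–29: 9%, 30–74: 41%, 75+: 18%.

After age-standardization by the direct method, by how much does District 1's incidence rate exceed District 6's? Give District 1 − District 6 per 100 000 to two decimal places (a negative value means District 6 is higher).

Age-specific rates per 100 000 for District 1: 4.04, 20.32, 70.04, 157.86.
For District 6: 8.23, 23.55, 85.60, 177.04.
Standard weights: 0.32, 0.09, 0.41, 0.18.
District 1: 0.3200×4.04 + 0.0900×20.32 + 0.4100×70.04 + 0.1800×157.86 = 60.2554 per 100 000.
District 6: 0.3200×8.23 + 0.0900×23.55 + 0.4100×85.60 + 0.1800×177.04 = 71.7154 per 100 000.
Difference = 60.2554 − 71.7154 = -11.4600.

-11.46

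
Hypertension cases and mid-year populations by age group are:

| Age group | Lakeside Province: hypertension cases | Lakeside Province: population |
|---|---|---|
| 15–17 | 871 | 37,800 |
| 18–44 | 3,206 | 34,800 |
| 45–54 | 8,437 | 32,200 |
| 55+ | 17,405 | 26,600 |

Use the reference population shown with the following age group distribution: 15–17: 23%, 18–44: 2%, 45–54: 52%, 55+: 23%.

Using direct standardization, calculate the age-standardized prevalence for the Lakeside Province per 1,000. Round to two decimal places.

293.89

Age-specific rates per 1,000 for the Lakeside Province: 23.042, 92.126, 262.019, 654.323.
Standard weights: 0.23, 0.02, 0.52, 0.23.
Standardized rate: 0.2300×23.042 + 0.0200×92.126 + 0.5200×262.019 + 0.2300×654.323 = 293.8863 per 1,000.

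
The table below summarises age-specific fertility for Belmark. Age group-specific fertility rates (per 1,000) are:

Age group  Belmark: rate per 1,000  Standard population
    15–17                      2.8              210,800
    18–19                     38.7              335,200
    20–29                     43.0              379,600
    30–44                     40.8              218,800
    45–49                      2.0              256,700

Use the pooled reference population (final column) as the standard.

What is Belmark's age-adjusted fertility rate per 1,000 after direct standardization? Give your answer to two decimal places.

Standard total = 1,401,100; weights = 0.1505, 0.2392, 0.2709, 0.1562, 0.1832.
Standardized rate: 0.1505×2.8 + 0.2392×38.7 + 0.2709×43.0 + 0.1562×40.8 + 0.1832×2.0 = 28.0677 per 1,000.

28.07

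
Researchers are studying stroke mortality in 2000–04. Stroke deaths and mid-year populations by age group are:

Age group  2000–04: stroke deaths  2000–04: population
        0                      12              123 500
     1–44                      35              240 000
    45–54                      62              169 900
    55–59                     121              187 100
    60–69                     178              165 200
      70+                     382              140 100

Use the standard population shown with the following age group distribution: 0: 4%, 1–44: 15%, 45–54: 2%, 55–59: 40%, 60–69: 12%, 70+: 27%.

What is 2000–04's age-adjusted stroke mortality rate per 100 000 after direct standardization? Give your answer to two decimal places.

Age-specific rates per 100 000 for 2000–04: 9.72, 14.58, 36.49, 64.67, 107.75, 272.66.
Standard weights: 0.04, 0.15, 0.02, 0.40, 0.12, 0.27.
Standardized rate: 0.0400×9.72 + 0.1500×14.58 + 0.0200×36.49 + 0.4000×64.67 + 0.1200×107.75 + 0.2700×272.66 = 115.7232 per 100 000.

115.72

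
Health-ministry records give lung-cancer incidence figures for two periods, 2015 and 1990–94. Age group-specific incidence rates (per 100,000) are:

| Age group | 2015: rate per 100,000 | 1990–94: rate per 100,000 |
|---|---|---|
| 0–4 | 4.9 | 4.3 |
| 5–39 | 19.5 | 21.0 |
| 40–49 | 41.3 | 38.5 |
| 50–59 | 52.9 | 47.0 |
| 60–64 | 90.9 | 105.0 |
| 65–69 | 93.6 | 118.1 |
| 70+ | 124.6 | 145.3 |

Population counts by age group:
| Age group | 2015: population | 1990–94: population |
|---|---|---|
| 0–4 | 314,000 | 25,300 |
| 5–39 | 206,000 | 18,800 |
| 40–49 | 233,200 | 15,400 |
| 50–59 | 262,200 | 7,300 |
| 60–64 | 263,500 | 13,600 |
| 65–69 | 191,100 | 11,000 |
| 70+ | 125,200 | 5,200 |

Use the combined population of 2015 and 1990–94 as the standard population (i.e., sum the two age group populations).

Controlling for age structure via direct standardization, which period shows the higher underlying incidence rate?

Combined standard total = 1,691,800; weights = 0.2006, 0.1329, 0.1469, 0.1593, 0.1638, 0.1195, 0.0771.
2015: 0.2006×4.9 + 0.1329×19.5 + 0.1469×41.3 + 0.1593×52.9 + 0.1638×90.9 + 0.1195×93.6 + 0.0771×124.6 = 53.7432 per 100,000.
1990–94: 0.2006×4.3 + 0.1329×21.0 + 0.1469×38.5 + 0.1593×47.0 + 0.1638×105.0 + 0.1195×118.1 + 0.0771×145.3 = 59.3025 per 100,000.
The crude rates (54.22 vs 50.95) would put 2015 higher, but that reflects its age composition; once standardized to a common age structure, 1990–94 has the higher underlying rate.

1990–94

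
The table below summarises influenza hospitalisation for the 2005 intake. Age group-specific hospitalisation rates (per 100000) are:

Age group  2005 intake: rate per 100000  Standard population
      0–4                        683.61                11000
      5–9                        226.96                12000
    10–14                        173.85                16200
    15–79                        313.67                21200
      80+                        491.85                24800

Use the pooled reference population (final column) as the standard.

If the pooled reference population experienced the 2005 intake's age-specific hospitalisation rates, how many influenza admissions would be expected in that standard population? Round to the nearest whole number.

319

Expected influenza admissions = Σ (standard pop × age-specific rate ÷ 100000)
= 11000×683.61/100000 + 12000×226.96/100000 + 16200×173.85/100000 + 21200×313.67/100000 + 24800×491.85/100000
= 75.20 + 27.24 + 28.16 + 66.50 + 121.98 = 319.07.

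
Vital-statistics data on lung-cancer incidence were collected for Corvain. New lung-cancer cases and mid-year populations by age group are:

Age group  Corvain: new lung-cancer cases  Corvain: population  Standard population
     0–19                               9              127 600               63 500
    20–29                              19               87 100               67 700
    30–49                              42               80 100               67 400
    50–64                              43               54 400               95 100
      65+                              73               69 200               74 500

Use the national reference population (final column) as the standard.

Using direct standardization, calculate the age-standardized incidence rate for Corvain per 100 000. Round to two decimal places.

56.59

Age-specific rates per 100 000 for Corvain: 7.05, 21.81, 52.43, 79.04, 105.49.
Standard total = 368 200; weights = 0.1725, 0.1839, 0.1831, 0.2583, 0.2023.
Standardized rate: 0.1725×7.05 + 0.1839×21.81 + 0.1831×52.43 + 0.2583×79.04 + 0.2023×105.49 = 56.5860 per 100 000.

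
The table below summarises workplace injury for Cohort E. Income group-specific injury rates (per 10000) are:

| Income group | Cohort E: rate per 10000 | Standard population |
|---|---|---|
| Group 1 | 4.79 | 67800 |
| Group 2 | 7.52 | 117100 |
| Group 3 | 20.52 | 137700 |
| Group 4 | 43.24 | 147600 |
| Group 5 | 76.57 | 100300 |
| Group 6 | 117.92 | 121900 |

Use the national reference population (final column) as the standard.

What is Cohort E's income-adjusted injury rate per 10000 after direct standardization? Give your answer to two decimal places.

46.89

Standard total = 692400; weights = 0.0979, 0.1691, 0.1989, 0.2132, 0.1449, 0.1761.
Standardized rate: 0.0979×4.79 + 0.1691×7.52 + 0.1989×20.52 + 0.2132×43.24 + 0.1449×76.57 + 0.1761×117.92 = 46.8914 per 10000.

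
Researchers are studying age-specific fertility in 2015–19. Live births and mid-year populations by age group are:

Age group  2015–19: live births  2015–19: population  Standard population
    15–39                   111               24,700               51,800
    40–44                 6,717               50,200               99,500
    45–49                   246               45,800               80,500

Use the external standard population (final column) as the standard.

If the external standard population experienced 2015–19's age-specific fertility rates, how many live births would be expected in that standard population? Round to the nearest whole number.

Age-specific rates per 1,000 for 2015–19: 4.494, 133.805, 5.371.
Expected live births = Σ (standard pop × age-specific rate ÷ 1,000)
= 51,800×4.494/1,000 + 99,500×133.805/1,000 + 80,500×5.371/1,000
= 232.79 + 13313.58 + 432.38 = 13978.74.

13979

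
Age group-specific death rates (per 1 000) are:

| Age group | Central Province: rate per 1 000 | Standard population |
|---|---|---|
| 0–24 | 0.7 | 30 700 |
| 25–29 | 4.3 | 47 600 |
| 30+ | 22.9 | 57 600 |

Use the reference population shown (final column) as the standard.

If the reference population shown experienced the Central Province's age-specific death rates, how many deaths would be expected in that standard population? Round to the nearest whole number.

Expected deaths = Σ (standard pop × age-specific rate ÷ 1 000)
= 30 700×0.7/1 000 + 47 600×4.3/1 000 + 57 600×22.9/1 000
= 21.49 + 204.68 + 1319.04 = 1545.21.

1545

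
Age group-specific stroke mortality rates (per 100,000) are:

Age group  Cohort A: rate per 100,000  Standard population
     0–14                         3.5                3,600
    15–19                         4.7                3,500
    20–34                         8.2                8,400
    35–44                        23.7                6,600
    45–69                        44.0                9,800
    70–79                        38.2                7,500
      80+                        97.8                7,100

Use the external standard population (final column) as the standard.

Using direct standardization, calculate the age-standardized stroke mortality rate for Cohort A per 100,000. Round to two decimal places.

35.84

Standard total = 46,500; weights = 0.0774, 0.0753, 0.1806, 0.1419, 0.2108, 0.1613, 0.1527.
Standardized rate: 0.0774×3.5 + 0.0753×4.7 + 0.1806×8.2 + 0.1419×23.7 + 0.2108×44.0 + 0.1613×38.2 + 0.1527×97.8 = 35.8372 per 100,000.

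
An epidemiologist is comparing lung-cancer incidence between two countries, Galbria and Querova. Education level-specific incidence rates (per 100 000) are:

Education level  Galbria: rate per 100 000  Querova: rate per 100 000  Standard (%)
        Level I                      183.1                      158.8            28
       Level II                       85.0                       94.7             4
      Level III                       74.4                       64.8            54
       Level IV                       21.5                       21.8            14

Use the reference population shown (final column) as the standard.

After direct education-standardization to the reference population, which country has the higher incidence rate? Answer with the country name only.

Standard weights: 0.28, 0.04, 0.54, 0.14.
Galbria: 0.2800×183.1 + 0.0400×85.0 + 0.5400×74.4 + 0.1400×21.5 = 97.8540 per 100 000.
Querova: 0.2800×158.8 + 0.0400×94.7 + 0.5400×64.8 + 0.1400×21.8 = 86.2960 per 100 000.

Galbria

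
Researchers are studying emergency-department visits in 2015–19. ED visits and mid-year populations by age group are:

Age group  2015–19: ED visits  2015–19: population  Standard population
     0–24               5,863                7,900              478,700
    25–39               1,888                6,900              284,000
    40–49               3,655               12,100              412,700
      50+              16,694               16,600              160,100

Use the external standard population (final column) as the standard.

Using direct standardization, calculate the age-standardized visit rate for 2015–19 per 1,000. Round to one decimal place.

Age-specific rates per 1,000 for 2015–19: 742.152, 273.623, 302.066, 1005.663.
Standard total = 1,335,500; weights = 0.3584, 0.2127, 0.3090, 0.1199.
Standardized rate: 0.3584×742.152 + 0.2127×273.623 + 0.3090×302.066 + 0.1199×1005.663 = 538.1104 per 1,000.

538.1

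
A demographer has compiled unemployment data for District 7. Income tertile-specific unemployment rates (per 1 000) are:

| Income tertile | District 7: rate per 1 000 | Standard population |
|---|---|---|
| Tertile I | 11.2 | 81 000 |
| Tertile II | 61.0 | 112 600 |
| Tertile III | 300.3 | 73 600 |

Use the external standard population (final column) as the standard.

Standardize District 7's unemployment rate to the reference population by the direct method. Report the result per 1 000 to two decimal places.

111.82

Standard total = 267 200; weights = 0.3031, 0.4214, 0.2754.
Standardized rate: 0.3031×11.2 + 0.4214×61.0 + 0.2754×300.3 = 111.8184 per 1 000.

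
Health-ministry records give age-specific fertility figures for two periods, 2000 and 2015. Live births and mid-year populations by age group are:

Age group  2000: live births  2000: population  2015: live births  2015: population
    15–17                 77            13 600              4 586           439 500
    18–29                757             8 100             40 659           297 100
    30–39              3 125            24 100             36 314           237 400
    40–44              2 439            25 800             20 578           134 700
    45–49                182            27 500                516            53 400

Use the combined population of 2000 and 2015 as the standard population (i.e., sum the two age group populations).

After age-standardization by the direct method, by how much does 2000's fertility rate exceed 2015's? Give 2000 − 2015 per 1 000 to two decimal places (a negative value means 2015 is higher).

-24.65

Age-specific rates per 1 000 for 2000: 5.662, 93.457, 129.668, 94.535, 6.618.
For 2015: 10.435, 136.853, 152.965, 152.769, 9.663.
Combined standard total = 1 261 200; weights = 0.3593, 0.2420, 0.2073, 0.1273, 0.0641.
2000: 0.3593×5.662 + 0.2420×93.457 + 0.2073×129.668 + 0.1273×94.535 + 0.0641×6.618 = 63.9905 per 1 000.
2015: 0.3593×10.435 + 0.2420×136.853 + 0.2073×152.965 + 0.1273×152.769 + 0.0641×9.663 = 88.6434 per 1 000.
Difference = 63.9905 − 88.6434 = -24.6529.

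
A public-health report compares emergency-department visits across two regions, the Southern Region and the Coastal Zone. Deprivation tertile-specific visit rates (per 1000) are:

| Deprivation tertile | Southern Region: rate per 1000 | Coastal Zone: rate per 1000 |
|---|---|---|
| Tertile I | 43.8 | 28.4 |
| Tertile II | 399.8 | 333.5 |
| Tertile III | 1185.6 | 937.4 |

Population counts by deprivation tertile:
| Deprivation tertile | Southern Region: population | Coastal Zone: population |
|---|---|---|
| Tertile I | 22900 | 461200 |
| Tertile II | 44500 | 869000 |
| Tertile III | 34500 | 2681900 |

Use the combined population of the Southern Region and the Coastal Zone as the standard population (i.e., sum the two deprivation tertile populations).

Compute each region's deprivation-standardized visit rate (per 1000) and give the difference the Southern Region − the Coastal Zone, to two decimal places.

180.42

Combined standard total = 4114000; weights = 0.1177, 0.2220, 0.6603.
The Southern Region: 0.1177×43.8 + 0.2220×399.8 + 0.6603×1185.6 = 876.7586 per 1000.
The Coastal Zone: 0.1177×28.4 + 0.2220×333.5 + 0.6603×937.4 = 696.3427 per 1000.
Difference = 876.7586 − 696.3427 = 180.4158.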